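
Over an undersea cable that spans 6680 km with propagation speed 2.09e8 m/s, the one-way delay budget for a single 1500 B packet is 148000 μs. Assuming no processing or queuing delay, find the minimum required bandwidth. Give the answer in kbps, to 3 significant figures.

103 kbps

L = 12000 bits.
Propagation delay = 6680000 / 209000000 = 31961.7 μs.
Transmission budget = 148000 − 31961.7 = 116038 μs.
R ≥ L / t_tx = 12000 bits / 0.116038 s = 103 kbps.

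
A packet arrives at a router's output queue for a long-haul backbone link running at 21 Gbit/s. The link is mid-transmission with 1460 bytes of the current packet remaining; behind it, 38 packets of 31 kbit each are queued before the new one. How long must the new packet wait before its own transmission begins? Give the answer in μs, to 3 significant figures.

Each queued packet: L/R = 31000/21000000000 = 1.47619 μs.
38 queued → 56.0952 μs.
Plus remaining 11680 bits of current packet: 0.55619 μs.
Queuing delay = 56.7 μs.

56.7 μs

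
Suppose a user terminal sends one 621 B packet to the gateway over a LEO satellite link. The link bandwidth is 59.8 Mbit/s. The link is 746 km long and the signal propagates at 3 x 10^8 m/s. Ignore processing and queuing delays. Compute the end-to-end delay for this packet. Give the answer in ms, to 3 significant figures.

L = 621 × 8 = 4968 bits.
Transmission delay = L/R = 4968 / 59800000 = 0.0830769 ms.
Propagation delay = d/s = 746000 m / 300000000 m/s = 2.48667 ms.
Total = 2.57 ms.

2.57 ms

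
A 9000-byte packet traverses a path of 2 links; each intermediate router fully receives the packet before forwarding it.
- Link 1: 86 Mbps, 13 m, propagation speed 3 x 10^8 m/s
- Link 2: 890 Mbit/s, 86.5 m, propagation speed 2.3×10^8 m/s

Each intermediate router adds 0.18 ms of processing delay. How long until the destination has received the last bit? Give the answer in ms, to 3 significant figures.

1.10 ms

L = 9000 × 8 = 72000 bits.
Transmission delays (L/R per hop): 0.837209, 0.0808989 ms; sum = 0.918108 ms.
Propagation delays (d/s per hop): 4.33333e-05, 0.000376087 ms; sum = 0.00041942 ms.
Processing at 1 router(s): 1 × 0.18 ms = 0.18 ms.
End-to-end = 1.10 ms.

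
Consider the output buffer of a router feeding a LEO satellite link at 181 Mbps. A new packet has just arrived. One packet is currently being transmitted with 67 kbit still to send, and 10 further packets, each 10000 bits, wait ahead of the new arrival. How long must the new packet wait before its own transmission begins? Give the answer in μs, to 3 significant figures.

Each queued packet: L/R = 10000/181000000 = 55.2486 μs.
10 queued → 552.486 μs.
Plus remaining 67000 bits of current packet: 370.166 μs.
Queuing delay = 923 μs.

923 μs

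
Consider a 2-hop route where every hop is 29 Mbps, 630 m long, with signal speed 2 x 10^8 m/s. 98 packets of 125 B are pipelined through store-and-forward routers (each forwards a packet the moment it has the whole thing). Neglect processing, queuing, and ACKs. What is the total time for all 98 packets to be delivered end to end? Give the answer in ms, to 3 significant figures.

3.42 ms

Per-hop transmission t_tx = L/R = 1000/29000000 = 0.0344828 ms.
Per-hop propagation t_prop = 630/200000000 = 0.00315 ms.
Pipeline fill: first packet needs 2·t_tx to clear all hops; remaining 97 packets each add one t_tx.
Total = (2+98-1)·t_tx + 2·t_prop = 99·0.0344828 + 2·0.00315 = 3.42 ms.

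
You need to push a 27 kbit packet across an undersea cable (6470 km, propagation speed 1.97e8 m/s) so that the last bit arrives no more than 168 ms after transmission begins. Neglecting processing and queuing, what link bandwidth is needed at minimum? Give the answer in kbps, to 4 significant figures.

199.8 kbps

Propagation delay = 6470000 / 197000000 = 32.8426 ms.
Transmission budget = 168 − 32.8426 = 135.157 ms.
R ≥ L / t_tx = 27000 bits / 0.135157 s = 199.8 kbps.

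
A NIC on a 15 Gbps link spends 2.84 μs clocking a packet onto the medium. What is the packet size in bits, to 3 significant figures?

L = R × t_tx = 15000000000 b/s × 2.84e-06 s = 42600 bits.

42600 bits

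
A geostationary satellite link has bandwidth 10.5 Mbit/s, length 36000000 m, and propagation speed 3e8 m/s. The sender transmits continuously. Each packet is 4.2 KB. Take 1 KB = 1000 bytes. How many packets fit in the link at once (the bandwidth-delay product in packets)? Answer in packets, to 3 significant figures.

37.5 packets

Propagation delay = 36000000 / 300000000 = 0.12 s.
BDP = R × t_prop = 10500000 × 0.12 = 1260000 bits.
In packets of 33600 bits: 37.5 packets.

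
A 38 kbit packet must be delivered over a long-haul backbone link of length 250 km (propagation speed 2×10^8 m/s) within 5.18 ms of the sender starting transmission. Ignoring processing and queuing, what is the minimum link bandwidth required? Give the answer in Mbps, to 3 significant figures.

Propagation delay = 250000 / 200000000 = 1.25 ms.
Transmission budget = 5.18 − 1.25 = 3.93 ms.
R ≥ L / t_tx = 38000 bits / 0.00393 s = 9.67 Mbps.

9.67 Mbps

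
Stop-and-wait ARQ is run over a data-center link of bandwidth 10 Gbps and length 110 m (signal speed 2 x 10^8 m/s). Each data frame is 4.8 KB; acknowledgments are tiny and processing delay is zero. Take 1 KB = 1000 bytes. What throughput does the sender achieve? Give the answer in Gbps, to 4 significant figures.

7.773 Gbps

t_tx = L/R = 38400/10000000000 = 3.84e-06 s.
t_prop = 110/200000000 = 5.5e-07 s; RTT = 1.1e-06 s.
Cycle = t_tx + RTT = 4.94e-06 s.
Throughput = L / cycle = 38400 / 4.94e-06 = 7.773 Gbps.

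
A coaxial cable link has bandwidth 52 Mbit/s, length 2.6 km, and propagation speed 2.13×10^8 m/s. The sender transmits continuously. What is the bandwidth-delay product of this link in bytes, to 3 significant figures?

79.3 bytes

Propagation delay = 2600 / 213000000 = 1.22066e-05 s.
BDP = R × t_prop = 52000000 × 1.22066e-05 = 634.742 bits.
In bytes: 634.742/8 = 79.3 bytes.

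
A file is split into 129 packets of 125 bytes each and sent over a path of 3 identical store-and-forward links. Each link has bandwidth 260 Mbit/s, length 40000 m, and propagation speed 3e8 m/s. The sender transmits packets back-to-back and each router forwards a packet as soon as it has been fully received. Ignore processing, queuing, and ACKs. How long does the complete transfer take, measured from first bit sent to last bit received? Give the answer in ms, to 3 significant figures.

0.904 ms

Per-hop transmission t_tx = L/R = 1000/260000000 = 0.00384615 ms.
Per-hop propagation t_prop = 40000/300000000 = 0.133333 ms.
Pipeline fill: first packet needs 3·t_tx to clear all hops; remaining 128 packets each add one t_tx.
Total = (3+129-1)·t_tx + 3·t_prop = 131·0.00384615 + 3·0.133333 = 0.904 ms.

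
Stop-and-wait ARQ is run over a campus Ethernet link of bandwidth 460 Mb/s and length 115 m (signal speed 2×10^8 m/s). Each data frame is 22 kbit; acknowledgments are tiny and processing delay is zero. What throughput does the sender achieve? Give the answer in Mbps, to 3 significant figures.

449 Mbps

t_tx = L/R = 22000/460000000 = 4.78261e-05 s.
t_prop = 115/200000000 = 5.75e-07 s; RTT = 1.15e-06 s.
Cycle = t_tx + RTT = 4.89761e-05 s.
Throughput = L / cycle = 22000 / 4.89761e-05 = 449 Mbps.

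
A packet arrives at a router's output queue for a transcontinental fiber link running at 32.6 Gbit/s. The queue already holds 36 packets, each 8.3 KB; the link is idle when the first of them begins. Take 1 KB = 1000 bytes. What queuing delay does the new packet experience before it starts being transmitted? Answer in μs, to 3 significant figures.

Each queued packet: L/R = 66400/32600000000 = 2.03681 μs.
36 queued → 73.3252 μs.
Queuing delay = 73.3 μs.

73.3 μs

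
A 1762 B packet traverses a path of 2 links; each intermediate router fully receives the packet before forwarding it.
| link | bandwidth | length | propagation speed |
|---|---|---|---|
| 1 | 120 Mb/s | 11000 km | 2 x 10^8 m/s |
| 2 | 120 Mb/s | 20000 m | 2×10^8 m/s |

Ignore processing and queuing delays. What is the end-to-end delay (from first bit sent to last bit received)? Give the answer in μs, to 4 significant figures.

L = 1762 × 8 = 14096 bits.
Transmission delay per hop = L/R = 14096/120000000 = 117.467 μs; 2 hops → 234.933 μs.
Propagation delays (d/s per hop): 55000, 100 μs; sum = 55100 μs.
End-to-end = 55330 μs.

55330 μs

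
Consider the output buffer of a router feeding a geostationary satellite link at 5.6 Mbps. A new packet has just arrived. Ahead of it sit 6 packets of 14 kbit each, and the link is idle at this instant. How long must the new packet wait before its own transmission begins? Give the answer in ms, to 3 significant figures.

15.0 ms

Each queued packet: L/R = 14000/5600000 = 2.5 ms.
6 queued → 15 ms.
Queuing delay = 15.0 ms.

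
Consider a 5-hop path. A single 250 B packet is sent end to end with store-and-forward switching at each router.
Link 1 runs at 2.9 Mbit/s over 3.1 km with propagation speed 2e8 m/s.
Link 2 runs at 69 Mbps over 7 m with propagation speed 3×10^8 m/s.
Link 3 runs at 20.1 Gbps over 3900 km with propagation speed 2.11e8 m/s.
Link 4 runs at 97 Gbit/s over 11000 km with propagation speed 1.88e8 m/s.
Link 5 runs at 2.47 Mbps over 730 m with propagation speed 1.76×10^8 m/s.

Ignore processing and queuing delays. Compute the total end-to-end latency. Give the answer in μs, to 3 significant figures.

L = 250 × 8 = 2000 bits.
Transmission delays (L/R per hop): 689.655, 28.9855, 0.0995025, 0.0206186, 809.717 μs; sum = 1528.48 μs.
Propagation delays (d/s per hop): 15.5, 0.0233333, 18483.4, 58510.6, 4.14773 μs; sum = 77013.7 μs.
End-to-end = 78500 μs.

78500 μs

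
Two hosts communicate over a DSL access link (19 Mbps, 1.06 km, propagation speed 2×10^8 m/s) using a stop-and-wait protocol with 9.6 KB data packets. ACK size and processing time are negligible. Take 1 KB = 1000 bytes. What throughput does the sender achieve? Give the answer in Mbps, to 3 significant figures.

t_tx = L/R = 76800/19000000 = 0.00404211 s.
t_prop = 1060/200000000 = 5.3e-06 s; RTT = 1.06e-05 s.
Cycle = t_tx + RTT = 0.00405271 s.
Throughput = L / cycle = 76800 / 0.00405271 = 19.0 Mbps.

19.0 Mbps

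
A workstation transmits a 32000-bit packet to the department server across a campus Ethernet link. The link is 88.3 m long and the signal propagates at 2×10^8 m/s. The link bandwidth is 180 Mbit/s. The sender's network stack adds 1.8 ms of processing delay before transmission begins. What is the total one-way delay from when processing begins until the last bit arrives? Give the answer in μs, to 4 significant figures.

1978 μs

Transmission delay = L/R = 32000 / 180000000 = 177.778 μs.
Propagation delay = d/s = 88.3 m / 200000000 m/s = 0.4415 μs.
Plus processing delay 1.8 ms = 1800 μs.
Total = 1978 μs.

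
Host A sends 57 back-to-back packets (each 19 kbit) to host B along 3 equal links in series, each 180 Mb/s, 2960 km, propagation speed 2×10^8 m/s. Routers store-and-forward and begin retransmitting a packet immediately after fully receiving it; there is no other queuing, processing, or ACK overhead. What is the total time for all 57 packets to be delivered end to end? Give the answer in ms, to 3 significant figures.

50.6 ms

Per-hop transmission t_tx = L/R = 19000/180000000 = 0.105556 ms.
Per-hop propagation t_prop = 2960000/200000000 = 14.8 ms.
Pipeline fill: first packet needs 3·t_tx to clear all hops; remaining 56 packets each add one t_tx.
Total = (3+57-1)·t_tx + 3·t_prop = 59·0.105556 + 3·14.8 = 50.6 ms.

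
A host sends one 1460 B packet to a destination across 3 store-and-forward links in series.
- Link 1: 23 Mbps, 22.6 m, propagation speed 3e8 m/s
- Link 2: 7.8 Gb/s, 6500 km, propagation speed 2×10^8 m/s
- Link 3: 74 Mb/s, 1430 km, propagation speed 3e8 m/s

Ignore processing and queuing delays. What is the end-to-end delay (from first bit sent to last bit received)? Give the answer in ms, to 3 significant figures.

37.9 ms

L = 1460 × 8 = 11680 bits.
Transmission delays (L/R per hop): 0.507826, 0.00149744, 0.157838 ms; sum = 0.667161 ms.
Propagation delays (d/s per hop): 7.53333e-05, 32.5, 4.76667 ms; sum = 37.2667 ms.
End-to-end = 37.9 ms.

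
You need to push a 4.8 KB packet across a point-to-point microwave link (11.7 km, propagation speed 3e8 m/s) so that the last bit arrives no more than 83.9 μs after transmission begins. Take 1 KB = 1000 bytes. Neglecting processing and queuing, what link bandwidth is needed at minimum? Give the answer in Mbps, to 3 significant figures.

855 Mbps

L = 38400 bits.
Propagation delay = 11700 / 300000000 = 39 μs.
Transmission budget = 83.9 − 39 = 44.9 μs.
R ≥ L / t_tx = 38400 bits / 4.49e-05 s = 855 Mbps.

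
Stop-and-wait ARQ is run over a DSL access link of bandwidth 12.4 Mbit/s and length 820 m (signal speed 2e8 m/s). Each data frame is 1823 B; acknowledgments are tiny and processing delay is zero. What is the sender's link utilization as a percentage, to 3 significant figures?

99.3 %

t_tx = L/R = 14584/12400000 = 0.00117613 s.
t_prop = 820/200000000 = 4.1e-06 s; RTT = 8.2e-06 s.
Cycle = t_tx + RTT = 0.00118433 s.
Utilization = t_tx / cycle = 0.00117613/0.00118433 = 99.3 %.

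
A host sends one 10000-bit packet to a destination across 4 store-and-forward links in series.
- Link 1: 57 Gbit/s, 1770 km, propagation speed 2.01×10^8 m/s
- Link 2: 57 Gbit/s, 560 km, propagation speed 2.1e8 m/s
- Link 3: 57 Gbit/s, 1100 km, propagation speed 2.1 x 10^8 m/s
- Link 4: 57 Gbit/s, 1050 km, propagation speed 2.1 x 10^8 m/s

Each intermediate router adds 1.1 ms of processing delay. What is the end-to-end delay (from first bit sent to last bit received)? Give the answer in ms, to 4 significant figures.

Transmission delay per hop = L/R = 10000/57000000000 = 0.000175439 ms; 4 hops → 0.000701754 ms.
Propagation delays (d/s per hop): 8.80597, 2.66667, 5.2381, 5 ms; sum = 21.7107 ms.
Processing at 3 router(s): 3 × 1.1 ms = 3.3 ms.
End-to-end = 25.01 ms.

25.01 ms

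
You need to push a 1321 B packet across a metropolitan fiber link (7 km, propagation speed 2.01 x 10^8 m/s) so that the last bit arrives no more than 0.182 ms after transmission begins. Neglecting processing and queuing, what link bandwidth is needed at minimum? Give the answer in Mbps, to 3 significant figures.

L = 10568 bits.
Propagation delay = 7000 / 2.01e+08 = 0.0348259 ms.
Transmission budget = 0.182 − 0.0348259 = 0.147174 ms.
R ≥ L / t_tx = 10568 bits / 0.000147174 s = 71.8 Mbps.

71.8 Mbps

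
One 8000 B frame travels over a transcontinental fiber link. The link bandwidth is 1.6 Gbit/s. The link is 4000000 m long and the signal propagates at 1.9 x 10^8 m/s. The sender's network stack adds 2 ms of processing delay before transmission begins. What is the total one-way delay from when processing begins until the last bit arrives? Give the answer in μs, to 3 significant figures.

L = 8000 × 8 = 64000 bits.
Transmission delay = L/R = 64000 / 1600000000 = 40 μs.
Propagation delay = d/s = 4000000 m / 190000000 m/s = 21052.6 μs.
Plus processing delay 2 ms = 2000 μs.
Total = 23100 μs.

23100 μs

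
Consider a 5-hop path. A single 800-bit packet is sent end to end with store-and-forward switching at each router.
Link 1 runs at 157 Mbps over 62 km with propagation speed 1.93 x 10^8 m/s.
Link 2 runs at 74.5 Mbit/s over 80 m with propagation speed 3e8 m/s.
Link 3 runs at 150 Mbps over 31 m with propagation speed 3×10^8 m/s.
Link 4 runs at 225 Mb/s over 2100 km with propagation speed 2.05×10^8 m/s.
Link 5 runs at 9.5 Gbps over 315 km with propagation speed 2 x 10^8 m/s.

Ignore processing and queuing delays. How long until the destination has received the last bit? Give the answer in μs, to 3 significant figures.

12200 μs

Transmission delays (L/R per hop): 5.09554, 10.7383, 5.33333, 3.55556, 0.0842105 μs; sum = 24.8069 μs.
Propagation delays (d/s per hop): 321.244, 0.266667, 0.103333, 10243.9, 1575 μs; sum = 12140.5 μs.
End-to-end = 12200 μs.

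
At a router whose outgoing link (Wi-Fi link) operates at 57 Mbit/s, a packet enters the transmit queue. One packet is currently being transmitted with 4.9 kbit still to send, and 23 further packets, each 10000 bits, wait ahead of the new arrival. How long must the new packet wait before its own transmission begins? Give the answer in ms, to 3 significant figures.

4.12 ms

Each queued packet: L/R = 10000/57000000 = 0.175439 ms.
23 queued → 4.03509 ms.
Plus remaining 4900 bits of current packet: 0.0859649 ms.
Queuing delay = 4.12 ms.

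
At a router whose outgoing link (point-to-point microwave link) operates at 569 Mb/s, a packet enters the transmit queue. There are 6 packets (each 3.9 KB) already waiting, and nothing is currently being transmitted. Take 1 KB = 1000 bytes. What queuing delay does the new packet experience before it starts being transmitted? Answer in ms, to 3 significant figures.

0.329 ms

Each queued packet: L/R = 31200/569000000 = 0.054833 ms.
6 queued → 0.328998 ms.
Queuing delay = 0.329 ms.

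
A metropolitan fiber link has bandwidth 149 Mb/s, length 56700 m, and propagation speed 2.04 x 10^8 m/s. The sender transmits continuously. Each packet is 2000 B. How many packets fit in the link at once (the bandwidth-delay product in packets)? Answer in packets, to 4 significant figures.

2.588 packets

Propagation delay = 56700 / 204000000 = 0.000277941 s.
BDP = R × t_prop = 149000000 × 0.000277941 = 41413.2 bits.
In packets of 16000 bits: 2.588 packets.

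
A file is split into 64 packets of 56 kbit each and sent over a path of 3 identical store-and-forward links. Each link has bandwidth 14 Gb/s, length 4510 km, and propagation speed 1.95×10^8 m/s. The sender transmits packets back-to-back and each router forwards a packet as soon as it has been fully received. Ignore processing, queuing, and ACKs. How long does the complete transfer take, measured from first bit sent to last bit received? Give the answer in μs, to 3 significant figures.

Per-hop transmission t_tx = L/R = 56000/14000000000 = 4 μs.
Per-hop propagation t_prop = 4510000/195000000 = 23128.2 μs.
Pipeline fill: first packet needs 3·t_tx to clear all hops; remaining 63 packets each add one t_tx.
Total = (3+64-1)·t_tx + 3·t_prop = 66·4 + 3·23128.2 = 69600 μs.

69600 μs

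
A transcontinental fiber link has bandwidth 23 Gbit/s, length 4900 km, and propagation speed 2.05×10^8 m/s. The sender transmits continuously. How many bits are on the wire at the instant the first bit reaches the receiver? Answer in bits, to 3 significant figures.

Propagation delay = 4900000 / 2.05e+08 = 0.0239024 s.
BDP = R × t_prop = 23000000000 × 0.0239024 = 549756000 bits.

550000000 bits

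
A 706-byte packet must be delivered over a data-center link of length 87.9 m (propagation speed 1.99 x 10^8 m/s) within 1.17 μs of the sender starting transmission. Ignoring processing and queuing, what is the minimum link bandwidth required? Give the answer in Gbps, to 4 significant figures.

7.755 Gbps

L = 5648 bits.
Propagation delay = 87.9 / 199000000 = 0.441709 μs.
Transmission budget = 1.17 − 0.441709 = 0.728291 μs.
R ≥ L / t_tx = 5648 bits / 7.28291e-07 s = 7.755 Gbps.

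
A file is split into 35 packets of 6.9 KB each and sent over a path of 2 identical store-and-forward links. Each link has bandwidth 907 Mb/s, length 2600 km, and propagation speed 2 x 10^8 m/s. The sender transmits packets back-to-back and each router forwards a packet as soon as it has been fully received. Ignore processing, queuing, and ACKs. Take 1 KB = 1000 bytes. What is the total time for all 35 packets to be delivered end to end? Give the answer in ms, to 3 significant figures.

28.2 ms

Per-hop transmission t_tx = L/R = 55200/907000000 = 0.06086 ms.
Per-hop propagation t_prop = 2600000/200000000 = 13 ms.
Pipeline fill: first packet needs 2·t_tx to clear all hops; remaining 34 packets each add one t_tx.
Total = (2+35-1)·t_tx + 2·t_prop = 36·0.06086 + 2·13 = 28.2 ms.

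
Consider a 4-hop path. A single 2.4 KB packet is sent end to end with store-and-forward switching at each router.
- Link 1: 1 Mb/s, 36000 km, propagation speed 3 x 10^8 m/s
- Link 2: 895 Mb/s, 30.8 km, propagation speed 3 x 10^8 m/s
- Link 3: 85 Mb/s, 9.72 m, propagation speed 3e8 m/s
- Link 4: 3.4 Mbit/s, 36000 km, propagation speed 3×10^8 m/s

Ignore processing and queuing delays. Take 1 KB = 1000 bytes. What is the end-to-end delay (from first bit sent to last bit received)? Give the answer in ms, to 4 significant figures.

L = 19200 bits.
Transmission delays (L/R per hop): 19.2, 0.0214525, 0.225882, 5.64706 ms; sum = 25.0944 ms.
Propagation delays (d/s per hop): 120, 0.102667, 3.24e-05, 120 ms; sum = 240.103 ms.
End-to-end = 265.2 ms.

265.2 ms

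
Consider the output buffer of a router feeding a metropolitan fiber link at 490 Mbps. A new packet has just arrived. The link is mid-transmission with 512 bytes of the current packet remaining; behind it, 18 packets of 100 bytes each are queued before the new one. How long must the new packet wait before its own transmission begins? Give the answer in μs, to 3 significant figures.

Each queued packet: L/R = 800/490000000 = 1.63265 μs.
18 queued → 29.3878 μs.
Plus remaining 4096 bits of current packet: 8.35918 μs.
Queuing delay = 37.7 μs.

37.7 μs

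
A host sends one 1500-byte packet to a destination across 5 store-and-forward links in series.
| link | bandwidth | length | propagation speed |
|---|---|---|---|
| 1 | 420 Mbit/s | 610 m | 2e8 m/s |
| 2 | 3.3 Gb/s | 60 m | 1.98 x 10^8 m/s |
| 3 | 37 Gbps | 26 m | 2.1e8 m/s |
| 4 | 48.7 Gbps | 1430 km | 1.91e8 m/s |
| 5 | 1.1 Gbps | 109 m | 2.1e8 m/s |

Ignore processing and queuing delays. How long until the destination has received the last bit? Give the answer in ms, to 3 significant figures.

7.53 ms

L = 1500 × 8 = 12000 bits.
Transmission delays (L/R per hop): 0.0285714, 0.00363636, 0.000324324, 0.000246407, 0.0109091 ms; sum = 0.0436876 ms.
Propagation delays (d/s per hop): 0.00305, 0.00030303, 0.00012381, 7.48691, 0.000519048 ms; sum = 7.49091 ms.
End-to-end = 7.53 ms.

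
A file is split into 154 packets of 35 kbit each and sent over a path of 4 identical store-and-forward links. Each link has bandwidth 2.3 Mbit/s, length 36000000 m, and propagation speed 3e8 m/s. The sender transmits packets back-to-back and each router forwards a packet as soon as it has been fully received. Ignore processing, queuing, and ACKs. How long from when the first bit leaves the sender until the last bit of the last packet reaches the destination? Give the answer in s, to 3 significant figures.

2.87 s

Per-hop transmission t_tx = L/R = 35000/2300000 = 0.0152174 s.
Per-hop propagation t_prop = 36000000/300000000 = 0.12 s.
Pipeline fill: first packet needs 4·t_tx to clear all hops; remaining 153 packets each add one t_tx.
Total = (4+154-1)·t_tx + 4·t_prop = 157·0.0152174 + 4·0.12 = 2.87 s.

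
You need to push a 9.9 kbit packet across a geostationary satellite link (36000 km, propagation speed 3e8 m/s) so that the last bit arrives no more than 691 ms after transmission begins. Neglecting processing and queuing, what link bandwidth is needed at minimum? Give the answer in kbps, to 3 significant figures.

Propagation delay = 36000000 / 300000000 = 120 ms.
Transmission budget = 691 − 120 = 571 ms.
R ≥ L / t_tx = 9900 bits / 0.571 s = 17.3 kbps.

17.3 kbps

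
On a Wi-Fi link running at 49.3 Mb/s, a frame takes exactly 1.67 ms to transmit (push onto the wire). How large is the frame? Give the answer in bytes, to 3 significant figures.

10300 bytes

L = R × t_tx = 49300000 b/s × 0.00167 s = 82331 bits.
In bytes: 82331 / 8 = 10300 bytes.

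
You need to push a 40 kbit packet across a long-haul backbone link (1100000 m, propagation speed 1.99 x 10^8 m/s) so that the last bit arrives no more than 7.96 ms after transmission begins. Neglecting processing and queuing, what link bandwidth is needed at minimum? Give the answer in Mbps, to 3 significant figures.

Propagation delay = 1100000 / 199000000 = 5.52764 ms.
Transmission budget = 7.96 − 5.52764 = 2.43236 ms.
R ≥ L / t_tx = 40000 bits / 0.00243236 s = 16.4 Mbps.

16.4 Mbps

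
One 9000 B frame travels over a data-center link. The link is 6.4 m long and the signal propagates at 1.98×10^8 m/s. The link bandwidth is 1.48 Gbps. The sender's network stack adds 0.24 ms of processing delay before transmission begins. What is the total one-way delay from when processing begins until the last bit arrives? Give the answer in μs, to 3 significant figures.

289 μs

L = 9000 × 8 = 72000 bits.
Transmission delay = L/R = 72000 / 1480000000 = 48.6486 μs.
Propagation delay = d/s = 6.4 m / 198000000 m/s = 0.0323232 μs.
Plus processing delay 0.24 ms = 240 μs.
Total = 289 μs.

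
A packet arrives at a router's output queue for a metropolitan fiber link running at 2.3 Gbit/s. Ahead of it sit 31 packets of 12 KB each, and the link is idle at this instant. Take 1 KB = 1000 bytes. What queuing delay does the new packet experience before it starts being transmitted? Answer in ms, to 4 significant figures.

Each queued packet: L/R = 96000/2300000000 = 0.0417391 ms.
31 queued → 1.29391 ms.
Queuing delay = 1.294 ms.

1.294 ms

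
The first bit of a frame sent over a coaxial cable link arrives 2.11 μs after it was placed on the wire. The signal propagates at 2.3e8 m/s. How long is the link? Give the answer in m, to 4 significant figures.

d = s × t_prop = 2.3e+08 × 2.11e-06 = 485.3 m.

485.3 m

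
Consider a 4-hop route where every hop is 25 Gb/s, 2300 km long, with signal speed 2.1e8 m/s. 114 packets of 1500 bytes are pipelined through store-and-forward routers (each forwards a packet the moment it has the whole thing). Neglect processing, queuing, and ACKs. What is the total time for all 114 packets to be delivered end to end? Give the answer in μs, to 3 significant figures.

43900 μs

Per-hop transmission t_tx = L/R = 12000/25000000000 = 0.48 μs.
Per-hop propagation t_prop = 2300000/210000000 = 10952.4 μs.
Pipeline fill: first packet needs 4·t_tx to clear all hops; remaining 113 packets each add one t_tx.
Total = (4+114-1)·t_tx + 4·t_prop = 117·0.48 + 4·10952.4 = 43900 μs.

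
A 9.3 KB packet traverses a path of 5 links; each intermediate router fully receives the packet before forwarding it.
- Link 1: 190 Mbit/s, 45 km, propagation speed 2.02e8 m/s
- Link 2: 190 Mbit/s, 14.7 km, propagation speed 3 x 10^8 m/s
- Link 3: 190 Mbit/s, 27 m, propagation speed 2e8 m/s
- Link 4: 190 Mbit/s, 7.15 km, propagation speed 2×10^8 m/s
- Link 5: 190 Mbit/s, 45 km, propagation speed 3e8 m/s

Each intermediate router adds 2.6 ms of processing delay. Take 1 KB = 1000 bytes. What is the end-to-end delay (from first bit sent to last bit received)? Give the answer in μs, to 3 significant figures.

L = 74400 bits.
Transmission delay per hop = L/R = 74400/190000000 = 391.579 μs; 5 hops → 1957.89 μs.
Propagation delays (d/s per hop): 222.772, 49, 0.135, 35.75, 150 μs; sum = 457.657 μs.
Processing at 4 router(s): 4 × 2.6 ms = 10400 μs.
End-to-end = 12800 μs.

12800 μs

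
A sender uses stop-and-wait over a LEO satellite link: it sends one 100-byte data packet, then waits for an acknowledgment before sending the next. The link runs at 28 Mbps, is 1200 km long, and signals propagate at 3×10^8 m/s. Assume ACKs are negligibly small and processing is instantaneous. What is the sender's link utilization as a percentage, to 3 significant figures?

0.356 %

t_tx = L/R = 800/28000000 = 2.85714e-05 s.
t_prop = 1200000/300000000 = 0.004 s; RTT = 0.008 s.
Cycle = t_tx + RTT = 0.00802857 s.
Utilization = t_tx / cycle = 2.85714e-05/0.00802857 = 0.356 %.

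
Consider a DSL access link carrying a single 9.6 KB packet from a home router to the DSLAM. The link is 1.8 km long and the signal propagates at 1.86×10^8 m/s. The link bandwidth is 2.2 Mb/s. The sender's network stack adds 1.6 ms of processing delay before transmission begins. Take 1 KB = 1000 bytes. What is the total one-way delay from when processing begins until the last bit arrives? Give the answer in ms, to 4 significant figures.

L = 76800 bits.
Transmission delay = L/R = 76800 / 2200000 = 34.9091 ms.
Propagation delay = d/s = 1800 m / 186000000 m/s = 0.00967742 ms.
Plus processing delay 1.6 ms = 1.6 ms.
Total = 36.52 ms.

36.52 ms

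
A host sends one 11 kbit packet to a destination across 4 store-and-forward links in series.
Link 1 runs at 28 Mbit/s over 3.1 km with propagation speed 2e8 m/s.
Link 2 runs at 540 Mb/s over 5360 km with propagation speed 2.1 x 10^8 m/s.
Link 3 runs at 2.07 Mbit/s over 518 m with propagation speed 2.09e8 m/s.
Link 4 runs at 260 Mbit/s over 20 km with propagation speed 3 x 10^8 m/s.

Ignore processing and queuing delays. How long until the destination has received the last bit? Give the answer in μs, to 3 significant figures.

L = 11000 bits.
Transmission delays (L/R per hop): 392.857, 20.3704, 5314.01, 42.3077 μs; sum = 5769.54 μs.
Propagation delays (d/s per hop): 15.5, 25523.8, 2.47847, 66.6667 μs; sum = 25608.5 μs.
End-to-end = 31400 μs.

31400 μs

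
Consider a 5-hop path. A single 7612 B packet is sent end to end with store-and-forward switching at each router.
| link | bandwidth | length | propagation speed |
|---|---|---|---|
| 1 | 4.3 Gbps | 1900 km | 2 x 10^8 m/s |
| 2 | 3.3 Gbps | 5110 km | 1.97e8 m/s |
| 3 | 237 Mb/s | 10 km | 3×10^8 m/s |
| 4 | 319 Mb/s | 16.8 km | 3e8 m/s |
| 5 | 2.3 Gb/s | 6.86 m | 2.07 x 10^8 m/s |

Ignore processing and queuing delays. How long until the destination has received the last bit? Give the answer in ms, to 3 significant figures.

L = 7612 × 8 = 60896 bits.
Transmission delays (L/R per hop): 0.0141619, 0.0184533, 0.256945, 0.190897, 0.0264765 ms; sum = 0.506933 ms.
Propagation delays (d/s per hop): 9.5, 25.9391, 0.0333333, 0.056, 3.31401e-05 ms; sum = 35.5285 ms.
End-to-end = 36.0 ms.

36.0 ms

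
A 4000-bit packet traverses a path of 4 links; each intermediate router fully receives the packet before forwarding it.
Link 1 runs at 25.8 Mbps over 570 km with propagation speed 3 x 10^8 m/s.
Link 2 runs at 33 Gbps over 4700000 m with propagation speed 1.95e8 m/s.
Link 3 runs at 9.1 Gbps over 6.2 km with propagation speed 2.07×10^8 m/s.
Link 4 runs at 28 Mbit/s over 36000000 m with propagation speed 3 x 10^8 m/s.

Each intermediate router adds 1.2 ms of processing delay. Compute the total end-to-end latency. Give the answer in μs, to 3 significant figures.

Transmission delays (L/R per hop): 155.039, 0.121212, 0.43956, 142.857 μs; sum = 298.457 μs.
Propagation delays (d/s per hop): 1900, 24102.6, 29.9517, 120000 μs; sum = 146033 μs.
Processing at 3 router(s): 3 × 1.2 ms = 3600 μs.
End-to-end = 150000 μs.

150000 μs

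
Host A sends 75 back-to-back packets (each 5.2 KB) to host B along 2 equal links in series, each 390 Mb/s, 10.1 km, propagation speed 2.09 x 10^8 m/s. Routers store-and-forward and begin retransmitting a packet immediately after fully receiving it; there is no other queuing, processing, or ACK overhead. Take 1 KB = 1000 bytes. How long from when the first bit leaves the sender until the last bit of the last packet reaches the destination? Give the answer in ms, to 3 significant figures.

8.20 ms

Per-hop transmission t_tx = L/R = 41600/390000000 = 0.106667 ms.
Per-hop propagation t_prop = 10100/209000000 = 0.0483254 ms.
Pipeline fill: first packet needs 2·t_tx to clear all hops; remaining 74 packets each add one t_tx.
Total = (2+75-1)·t_tx + 2·t_prop = 76·0.106667 + 2·0.0483254 = 8.20 ms.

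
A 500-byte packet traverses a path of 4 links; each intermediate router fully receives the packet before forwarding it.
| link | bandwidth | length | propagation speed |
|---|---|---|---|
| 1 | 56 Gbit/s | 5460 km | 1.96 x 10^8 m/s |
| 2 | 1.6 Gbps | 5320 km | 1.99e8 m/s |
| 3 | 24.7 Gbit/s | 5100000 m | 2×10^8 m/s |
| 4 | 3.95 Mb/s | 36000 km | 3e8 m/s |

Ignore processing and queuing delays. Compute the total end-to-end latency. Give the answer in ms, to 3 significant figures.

201 ms

L = 500 × 8 = 4000 bits.
Transmission delays (L/R per hop): 7.14286e-05, 0.0025, 0.000161943, 1.01266 ms; sum = 1.01539 ms.
Propagation delays (d/s per hop): 27.8571, 26.7337, 25.5, 120 ms; sum = 200.091 ms.
End-to-end = 201 ms.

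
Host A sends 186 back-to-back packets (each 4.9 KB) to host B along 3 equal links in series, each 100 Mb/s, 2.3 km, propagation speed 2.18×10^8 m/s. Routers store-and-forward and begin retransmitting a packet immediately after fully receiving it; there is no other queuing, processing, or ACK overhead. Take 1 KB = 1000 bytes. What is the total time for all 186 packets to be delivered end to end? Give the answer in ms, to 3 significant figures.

73.7 ms

Per-hop transmission t_tx = L/R = 39200/100000000 = 0.392 ms.
Per-hop propagation t_prop = 2300/2.18e+08 = 0.0105505 ms.
Pipeline fill: first packet needs 3·t_tx to clear all hops; remaining 185 packets each add one t_tx.
Total = (3+186-1)·t_tx + 3·t_prop = 188·0.392 + 3·0.0105505 = 73.7 ms.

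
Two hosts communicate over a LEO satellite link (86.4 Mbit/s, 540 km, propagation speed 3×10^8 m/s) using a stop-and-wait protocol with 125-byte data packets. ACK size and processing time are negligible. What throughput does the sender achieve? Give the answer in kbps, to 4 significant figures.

t_tx = L/R = 1000/86400000 = 1.15741e-05 s.
t_prop = 540000/300000000 = 0.0018 s; RTT = 0.0036 s.
Cycle = t_tx + RTT = 0.00361157 s.
Throughput = L / cycle = 1000 / 0.00361157 = 276.9 kbps.

276.9 kbps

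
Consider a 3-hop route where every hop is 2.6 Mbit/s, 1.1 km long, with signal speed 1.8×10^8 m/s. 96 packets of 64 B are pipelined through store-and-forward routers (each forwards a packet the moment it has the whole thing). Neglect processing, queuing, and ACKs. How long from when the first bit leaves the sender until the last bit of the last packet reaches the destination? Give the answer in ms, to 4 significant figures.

19.32 ms

Per-hop transmission t_tx = L/R = 512/2600000 = 0.196923 ms.
Per-hop propagation t_prop = 1100/180000000 = 0.00611111 ms.
Pipeline fill: first packet needs 3·t_tx to clear all hops; remaining 95 packets each add one t_tx.
Total = (3+96-1)·t_tx + 3·t_prop = 98·0.196923 + 3·0.00611111 = 19.32 ms.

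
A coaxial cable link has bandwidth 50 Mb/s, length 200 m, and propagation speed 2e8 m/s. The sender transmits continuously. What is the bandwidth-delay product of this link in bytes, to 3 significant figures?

6.25 bytes

Propagation delay = 200 / 200000000 = 1e-06 s.
BDP = R × t_prop = 50000000 × 1e-06 = 50 bits.
In bytes: 50/8 = 6.25 bytes.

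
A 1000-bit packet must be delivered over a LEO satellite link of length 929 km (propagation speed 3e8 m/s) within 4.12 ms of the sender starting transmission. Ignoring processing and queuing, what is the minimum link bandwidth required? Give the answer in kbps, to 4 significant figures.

977.2 kbps

Propagation delay = 929000 / 300000000 = 3.09667 ms.
Transmission budget = 4.12 − 3.09667 = 1.02333 ms.
R ≥ L / t_tx = 1000 bits / 0.00102333 s = 977.2 kbps.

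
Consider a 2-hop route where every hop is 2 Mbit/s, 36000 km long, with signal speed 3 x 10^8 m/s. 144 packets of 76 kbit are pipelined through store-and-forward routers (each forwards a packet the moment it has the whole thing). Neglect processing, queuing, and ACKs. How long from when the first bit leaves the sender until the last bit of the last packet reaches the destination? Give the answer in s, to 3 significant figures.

Per-hop transmission t_tx = L/R = 76000/2000000 = 0.038 s.
Per-hop propagation t_prop = 36000000/300000000 = 0.12 s.
Pipeline fill: first packet needs 2·t_tx to clear all hops; remaining 143 packets each add one t_tx.
Total = (2+144-1)·t_tx + 2·t_prop = 145·0.038 + 2·0.12 = 5.75 s.

5.75 s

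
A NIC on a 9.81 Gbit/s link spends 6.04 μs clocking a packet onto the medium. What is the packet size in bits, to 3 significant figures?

L = R × t_tx = 9810000000 b/s × 6.04e-06 s = 59252.4 bits.

59300 bits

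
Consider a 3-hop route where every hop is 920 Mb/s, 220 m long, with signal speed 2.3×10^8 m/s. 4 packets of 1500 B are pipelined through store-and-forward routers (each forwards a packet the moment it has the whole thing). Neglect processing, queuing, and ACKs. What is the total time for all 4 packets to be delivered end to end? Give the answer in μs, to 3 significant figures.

81.1 μs

Per-hop transmission t_tx = L/R = 12000/920000000 = 13.0435 μs.
Per-hop propagation t_prop = 220/2.3e+08 = 0.956522 μs.
Pipeline fill: first packet needs 3·t_tx to clear all hops; remaining 3 packets each add one t_tx.
Total = (3+4-1)·t_tx + 3·t_prop = 6·13.0435 + 3·0.956522 = 81.1 μs.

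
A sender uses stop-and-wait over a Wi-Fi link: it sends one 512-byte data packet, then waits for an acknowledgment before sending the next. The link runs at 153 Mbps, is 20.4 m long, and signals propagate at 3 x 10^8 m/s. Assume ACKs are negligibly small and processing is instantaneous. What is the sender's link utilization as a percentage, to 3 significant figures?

99.5 %

t_tx = L/R = 4096/153000000 = 2.67712e-05 s.
t_prop = 20.4/300000000 = 6.8e-08 s; RTT = 1.36e-07 s.
Cycle = t_tx + RTT = 2.69072e-05 s.
Utilization = t_tx / cycle = 2.67712e-05/2.69072e-05 = 99.5 %.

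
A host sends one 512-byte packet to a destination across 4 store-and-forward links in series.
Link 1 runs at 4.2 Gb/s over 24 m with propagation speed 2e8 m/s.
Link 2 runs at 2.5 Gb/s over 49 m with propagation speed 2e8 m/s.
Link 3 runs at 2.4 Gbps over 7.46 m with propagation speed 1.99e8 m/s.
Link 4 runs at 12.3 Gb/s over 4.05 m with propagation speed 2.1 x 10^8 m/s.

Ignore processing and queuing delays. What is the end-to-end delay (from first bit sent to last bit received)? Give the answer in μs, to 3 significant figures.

5.08 μs

L = 512 × 8 = 4096 bits.
Transmission delays (L/R per hop): 0.975238, 1.6384, 1.70667, 0.333008 μs; sum = 4.65331 μs.
Propagation delays (d/s per hop): 0.12, 0.245, 0.0374874, 0.0192857 μs; sum = 0.421773 μs.
End-to-end = 5.08 μs.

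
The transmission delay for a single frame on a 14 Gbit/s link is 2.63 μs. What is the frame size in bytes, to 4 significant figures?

4603 bytes

L = R × t_tx = 14000000000 b/s × 2.63e-06 s = 36820 bits.
In bytes: 36820 / 8 = 4603 bytes.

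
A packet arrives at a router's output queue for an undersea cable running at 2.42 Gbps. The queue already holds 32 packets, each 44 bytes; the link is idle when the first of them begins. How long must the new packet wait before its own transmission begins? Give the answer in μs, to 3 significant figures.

Each queued packet: L/R = 352/2420000000 = 0.145455 μs.
32 queued → 4.65455 μs.
Queuing delay = 4.65 μs.

4.65 μs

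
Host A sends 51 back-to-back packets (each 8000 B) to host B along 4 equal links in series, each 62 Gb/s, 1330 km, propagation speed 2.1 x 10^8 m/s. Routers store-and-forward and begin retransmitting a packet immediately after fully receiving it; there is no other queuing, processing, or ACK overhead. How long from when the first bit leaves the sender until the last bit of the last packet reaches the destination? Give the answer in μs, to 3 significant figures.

25400 μs

Per-hop transmission t_tx = L/R = 64000/62000000000 = 1.03226 μs.
Per-hop propagation t_prop = 1330000/210000000 = 6333.33 μs.
Pipeline fill: first packet needs 4·t_tx to clear all hops; remaining 50 packets each add one t_tx.
Total = (4+51-1)·t_tx + 4·t_prop = 54·1.03226 + 4·6333.33 = 25400 μs.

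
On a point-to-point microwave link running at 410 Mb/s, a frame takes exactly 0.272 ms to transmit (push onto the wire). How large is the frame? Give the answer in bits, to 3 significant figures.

L = R × t_tx = 410000000 b/s × 0.000272 s = 111520 bits.

112000 bits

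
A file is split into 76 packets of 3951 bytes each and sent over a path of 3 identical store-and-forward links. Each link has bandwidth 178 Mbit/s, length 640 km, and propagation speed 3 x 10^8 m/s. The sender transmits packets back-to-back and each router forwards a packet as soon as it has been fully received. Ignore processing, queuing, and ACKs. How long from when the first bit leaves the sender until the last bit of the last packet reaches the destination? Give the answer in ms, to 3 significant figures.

Per-hop transmission t_tx = L/R = 31608/178000000 = 0.177573 ms.
Per-hop propagation t_prop = 640000/300000000 = 2.13333 ms.
Pipeline fill: first packet needs 3·t_tx to clear all hops; remaining 75 packets each add one t_tx.
Total = (3+76-1)·t_tx + 3·t_prop = 78·0.177573 + 3·2.13333 = 20.3 ms.

20.3 ms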